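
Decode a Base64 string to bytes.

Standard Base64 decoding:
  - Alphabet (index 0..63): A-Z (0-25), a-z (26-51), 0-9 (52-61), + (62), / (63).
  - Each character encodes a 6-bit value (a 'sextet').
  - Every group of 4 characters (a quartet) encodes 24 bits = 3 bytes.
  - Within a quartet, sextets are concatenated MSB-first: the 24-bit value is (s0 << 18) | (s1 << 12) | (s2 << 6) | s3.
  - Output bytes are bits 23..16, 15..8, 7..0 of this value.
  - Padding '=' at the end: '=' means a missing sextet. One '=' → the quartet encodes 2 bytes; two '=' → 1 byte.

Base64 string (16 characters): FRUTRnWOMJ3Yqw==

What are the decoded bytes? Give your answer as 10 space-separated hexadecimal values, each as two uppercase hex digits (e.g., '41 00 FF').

After char 0 ('F'=5): chars_in_quartet=1 acc=0x5 bytes_emitted=0
After char 1 ('R'=17): chars_in_quartet=2 acc=0x151 bytes_emitted=0
After char 2 ('U'=20): chars_in_quartet=3 acc=0x5454 bytes_emitted=0
After char 3 ('T'=19): chars_in_quartet=4 acc=0x151513 -> emit 15 15 13, reset; bytes_emitted=3
After char 4 ('R'=17): chars_in_quartet=1 acc=0x11 bytes_emitted=3
After char 5 ('n'=39): chars_in_quartet=2 acc=0x467 bytes_emitted=3
After char 6 ('W'=22): chars_in_quartet=3 acc=0x119D6 bytes_emitted=3
After char 7 ('O'=14): chars_in_quartet=4 acc=0x46758E -> emit 46 75 8E, reset; bytes_emitted=6
After char 8 ('M'=12): chars_in_quartet=1 acc=0xC bytes_emitted=6
After char 9 ('J'=9): chars_in_quartet=2 acc=0x309 bytes_emitted=6
After char 10 ('3'=55): chars_in_quartet=3 acc=0xC277 bytes_emitted=6
After char 11 ('Y'=24): chars_in_quartet=4 acc=0x309DD8 -> emit 30 9D D8, reset; bytes_emitted=9
After char 12 ('q'=42): chars_in_quartet=1 acc=0x2A bytes_emitted=9
After char 13 ('w'=48): chars_in_quartet=2 acc=0xAB0 bytes_emitted=9
Padding '==': partial quartet acc=0xAB0 -> emit AB; bytes_emitted=10

Answer: 15 15 13 46 75 8E 30 9D D8 AB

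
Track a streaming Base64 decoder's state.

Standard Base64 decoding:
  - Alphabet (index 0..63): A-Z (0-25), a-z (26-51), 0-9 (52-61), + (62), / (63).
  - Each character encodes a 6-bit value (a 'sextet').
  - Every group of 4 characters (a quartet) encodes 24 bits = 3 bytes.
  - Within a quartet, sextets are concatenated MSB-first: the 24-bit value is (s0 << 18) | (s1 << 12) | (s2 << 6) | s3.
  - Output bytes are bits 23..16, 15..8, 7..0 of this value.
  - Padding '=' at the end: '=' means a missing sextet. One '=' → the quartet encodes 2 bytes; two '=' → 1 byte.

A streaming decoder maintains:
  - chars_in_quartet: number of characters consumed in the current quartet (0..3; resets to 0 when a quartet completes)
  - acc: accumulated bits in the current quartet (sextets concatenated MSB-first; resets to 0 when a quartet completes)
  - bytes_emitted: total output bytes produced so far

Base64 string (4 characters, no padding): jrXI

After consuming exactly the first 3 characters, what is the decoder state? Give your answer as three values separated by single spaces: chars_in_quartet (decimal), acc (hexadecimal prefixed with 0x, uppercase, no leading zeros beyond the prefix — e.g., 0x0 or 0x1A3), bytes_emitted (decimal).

After char 0 ('j'=35): chars_in_quartet=1 acc=0x23 bytes_emitted=0
After char 1 ('r'=43): chars_in_quartet=2 acc=0x8EB bytes_emitted=0
After char 2 ('X'=23): chars_in_quartet=3 acc=0x23AD7 bytes_emitted=0

Answer: 3 0x23AD7 0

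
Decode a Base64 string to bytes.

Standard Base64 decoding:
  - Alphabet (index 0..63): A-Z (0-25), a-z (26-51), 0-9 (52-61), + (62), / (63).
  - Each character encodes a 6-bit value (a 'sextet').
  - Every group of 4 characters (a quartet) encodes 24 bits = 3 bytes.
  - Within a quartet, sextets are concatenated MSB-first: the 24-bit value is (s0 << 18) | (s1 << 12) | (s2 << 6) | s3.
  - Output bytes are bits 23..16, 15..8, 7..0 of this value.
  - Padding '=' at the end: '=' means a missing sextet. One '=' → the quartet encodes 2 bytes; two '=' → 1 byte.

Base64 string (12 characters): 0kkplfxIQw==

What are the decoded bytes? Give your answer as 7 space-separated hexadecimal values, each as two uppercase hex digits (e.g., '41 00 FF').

After char 0 ('0'=52): chars_in_quartet=1 acc=0x34 bytes_emitted=0
After char 1 ('k'=36): chars_in_quartet=2 acc=0xD24 bytes_emitted=0
After char 2 ('k'=36): chars_in_quartet=3 acc=0x34924 bytes_emitted=0
After char 3 ('p'=41): chars_in_quartet=4 acc=0xD24929 -> emit D2 49 29, reset; bytes_emitted=3
After char 4 ('l'=37): chars_in_quartet=1 acc=0x25 bytes_emitted=3
After char 5 ('f'=31): chars_in_quartet=2 acc=0x95F bytes_emitted=3
After char 6 ('x'=49): chars_in_quartet=3 acc=0x257F1 bytes_emitted=3
After char 7 ('I'=8): chars_in_quartet=4 acc=0x95FC48 -> emit 95 FC 48, reset; bytes_emitted=6
After char 8 ('Q'=16): chars_in_quartet=1 acc=0x10 bytes_emitted=6
After char 9 ('w'=48): chars_in_quartet=2 acc=0x430 bytes_emitted=6
Padding '==': partial quartet acc=0x430 -> emit 43; bytes_emitted=7

Answer: D2 49 29 95 FC 48 43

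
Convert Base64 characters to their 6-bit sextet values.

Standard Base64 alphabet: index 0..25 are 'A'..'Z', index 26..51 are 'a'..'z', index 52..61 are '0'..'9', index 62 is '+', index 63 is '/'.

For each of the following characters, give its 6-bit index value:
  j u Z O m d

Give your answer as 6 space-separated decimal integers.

Answer: 35 46 25 14 38 29

Derivation:
'j': a..z range, 26 + ord('j') − ord('a') = 35
'u': a..z range, 26 + ord('u') − ord('a') = 46
'Z': A..Z range, ord('Z') − ord('A') = 25
'O': A..Z range, ord('O') − ord('A') = 14
'm': a..z range, 26 + ord('m') − ord('a') = 38
'd': a..z range, 26 + ord('d') − ord('a') = 29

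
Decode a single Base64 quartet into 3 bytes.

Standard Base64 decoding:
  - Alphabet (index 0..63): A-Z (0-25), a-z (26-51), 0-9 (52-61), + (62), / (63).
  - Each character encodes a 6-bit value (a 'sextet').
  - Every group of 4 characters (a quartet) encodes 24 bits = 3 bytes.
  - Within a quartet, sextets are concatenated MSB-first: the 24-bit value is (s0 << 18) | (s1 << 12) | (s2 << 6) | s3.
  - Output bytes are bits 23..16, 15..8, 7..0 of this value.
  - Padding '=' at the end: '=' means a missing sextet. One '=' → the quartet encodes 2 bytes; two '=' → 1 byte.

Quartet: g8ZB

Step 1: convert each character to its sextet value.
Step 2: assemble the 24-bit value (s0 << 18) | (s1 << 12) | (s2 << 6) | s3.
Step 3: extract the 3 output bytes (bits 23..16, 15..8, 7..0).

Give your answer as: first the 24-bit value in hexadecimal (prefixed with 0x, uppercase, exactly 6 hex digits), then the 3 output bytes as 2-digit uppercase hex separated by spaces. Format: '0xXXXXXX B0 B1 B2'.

Sextets: g=32, 8=60, Z=25, B=1
24-bit: (32<<18) | (60<<12) | (25<<6) | 1
      = 0x800000 | 0x03C000 | 0x000640 | 0x000001
      = 0x83C641
Bytes: (v>>16)&0xFF=83, (v>>8)&0xFF=C6, v&0xFF=41

Answer: 0x83C641 83 C6 41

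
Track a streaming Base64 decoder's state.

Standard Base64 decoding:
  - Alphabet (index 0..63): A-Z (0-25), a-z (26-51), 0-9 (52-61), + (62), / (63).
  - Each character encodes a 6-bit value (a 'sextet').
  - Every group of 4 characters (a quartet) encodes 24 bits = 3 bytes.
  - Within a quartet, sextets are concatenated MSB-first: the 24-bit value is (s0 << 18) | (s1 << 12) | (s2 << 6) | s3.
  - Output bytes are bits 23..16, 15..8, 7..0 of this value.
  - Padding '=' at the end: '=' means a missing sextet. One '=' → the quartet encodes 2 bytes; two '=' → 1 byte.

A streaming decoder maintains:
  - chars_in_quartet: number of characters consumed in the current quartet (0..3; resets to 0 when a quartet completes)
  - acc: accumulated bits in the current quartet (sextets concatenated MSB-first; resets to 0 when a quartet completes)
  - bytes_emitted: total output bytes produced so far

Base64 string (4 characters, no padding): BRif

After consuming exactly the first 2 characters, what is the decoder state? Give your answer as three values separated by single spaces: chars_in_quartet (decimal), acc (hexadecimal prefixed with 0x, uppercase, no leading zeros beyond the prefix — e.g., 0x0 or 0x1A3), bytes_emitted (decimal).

Answer: 2 0x51 0

Derivation:
After char 0 ('B'=1): chars_in_quartet=1 acc=0x1 bytes_emitted=0
After char 1 ('R'=17): chars_in_quartet=2 acc=0x51 bytes_emitted=0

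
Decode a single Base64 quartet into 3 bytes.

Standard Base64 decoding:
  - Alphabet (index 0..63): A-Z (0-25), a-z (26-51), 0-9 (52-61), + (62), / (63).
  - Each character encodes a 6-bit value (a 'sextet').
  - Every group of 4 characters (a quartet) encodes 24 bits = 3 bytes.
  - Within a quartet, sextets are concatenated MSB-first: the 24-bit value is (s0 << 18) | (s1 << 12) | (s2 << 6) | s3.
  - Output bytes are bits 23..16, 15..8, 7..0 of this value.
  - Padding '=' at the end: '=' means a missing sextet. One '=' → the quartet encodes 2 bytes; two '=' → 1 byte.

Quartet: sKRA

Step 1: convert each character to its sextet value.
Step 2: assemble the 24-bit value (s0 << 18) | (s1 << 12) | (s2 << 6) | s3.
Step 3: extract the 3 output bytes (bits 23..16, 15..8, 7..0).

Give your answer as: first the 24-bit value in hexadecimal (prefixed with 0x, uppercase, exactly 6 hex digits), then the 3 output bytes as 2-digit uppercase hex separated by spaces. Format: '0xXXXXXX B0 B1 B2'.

Sextets: s=44, K=10, R=17, A=0
24-bit: (44<<18) | (10<<12) | (17<<6) | 0
      = 0xB00000 | 0x00A000 | 0x000440 | 0x000000
      = 0xB0A440
Bytes: (v>>16)&0xFF=B0, (v>>8)&0xFF=A4, v&0xFF=40

Answer: 0xB0A440 B0 A4 40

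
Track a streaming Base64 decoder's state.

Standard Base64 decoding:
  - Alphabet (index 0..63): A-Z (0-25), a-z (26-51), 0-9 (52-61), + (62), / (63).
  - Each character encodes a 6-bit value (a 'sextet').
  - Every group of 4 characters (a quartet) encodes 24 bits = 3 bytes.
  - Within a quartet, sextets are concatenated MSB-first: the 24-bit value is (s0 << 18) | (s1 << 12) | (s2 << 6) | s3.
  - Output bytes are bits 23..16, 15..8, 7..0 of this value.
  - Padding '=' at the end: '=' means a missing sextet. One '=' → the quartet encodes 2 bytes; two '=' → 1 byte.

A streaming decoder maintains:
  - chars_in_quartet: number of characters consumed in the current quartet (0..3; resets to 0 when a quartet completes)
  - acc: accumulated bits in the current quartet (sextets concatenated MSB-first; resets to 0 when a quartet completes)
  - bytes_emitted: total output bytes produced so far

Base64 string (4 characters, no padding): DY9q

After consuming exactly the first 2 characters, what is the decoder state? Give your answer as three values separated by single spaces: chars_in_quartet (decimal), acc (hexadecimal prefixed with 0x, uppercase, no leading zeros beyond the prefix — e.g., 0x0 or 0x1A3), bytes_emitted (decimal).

Answer: 2 0xD8 0

Derivation:
After char 0 ('D'=3): chars_in_quartet=1 acc=0x3 bytes_emitted=0
After char 1 ('Y'=24): chars_in_quartet=2 acc=0xD8 bytes_emitted=0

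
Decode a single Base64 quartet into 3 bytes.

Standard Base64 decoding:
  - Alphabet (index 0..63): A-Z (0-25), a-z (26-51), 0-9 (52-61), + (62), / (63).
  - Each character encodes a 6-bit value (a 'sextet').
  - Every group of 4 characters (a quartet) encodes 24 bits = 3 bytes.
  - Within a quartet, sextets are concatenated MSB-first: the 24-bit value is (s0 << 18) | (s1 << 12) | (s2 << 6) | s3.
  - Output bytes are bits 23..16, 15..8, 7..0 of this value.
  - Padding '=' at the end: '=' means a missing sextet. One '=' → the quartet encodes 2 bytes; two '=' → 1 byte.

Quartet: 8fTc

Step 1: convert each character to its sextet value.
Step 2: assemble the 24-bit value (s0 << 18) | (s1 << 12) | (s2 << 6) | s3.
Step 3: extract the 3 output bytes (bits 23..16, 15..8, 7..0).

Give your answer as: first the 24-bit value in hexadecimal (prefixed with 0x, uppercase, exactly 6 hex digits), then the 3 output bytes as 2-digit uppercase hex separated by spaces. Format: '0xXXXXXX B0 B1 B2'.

Sextets: 8=60, f=31, T=19, c=28
24-bit: (60<<18) | (31<<12) | (19<<6) | 28
      = 0xF00000 | 0x01F000 | 0x0004C0 | 0x00001C
      = 0xF1F4DC
Bytes: (v>>16)&0xFF=F1, (v>>8)&0xFF=F4, v&0xFF=DC

Answer: 0xF1F4DC F1 F4 DC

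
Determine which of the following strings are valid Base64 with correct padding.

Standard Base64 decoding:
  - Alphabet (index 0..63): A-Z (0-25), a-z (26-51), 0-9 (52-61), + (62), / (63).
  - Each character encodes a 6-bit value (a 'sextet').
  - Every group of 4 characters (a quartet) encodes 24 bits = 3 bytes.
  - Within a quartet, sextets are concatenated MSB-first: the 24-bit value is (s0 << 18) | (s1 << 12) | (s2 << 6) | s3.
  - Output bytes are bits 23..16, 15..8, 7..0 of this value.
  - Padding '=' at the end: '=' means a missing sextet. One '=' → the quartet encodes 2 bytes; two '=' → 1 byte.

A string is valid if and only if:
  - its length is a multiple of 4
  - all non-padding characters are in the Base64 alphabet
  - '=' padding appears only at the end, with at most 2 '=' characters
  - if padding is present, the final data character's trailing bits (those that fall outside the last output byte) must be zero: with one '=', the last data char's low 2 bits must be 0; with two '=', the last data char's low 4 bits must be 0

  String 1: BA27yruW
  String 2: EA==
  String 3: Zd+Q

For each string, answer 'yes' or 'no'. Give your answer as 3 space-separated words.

String 1: 'BA27yruW' → valid
String 2: 'EA==' → valid
String 3: 'Zd+Q' → valid

Answer: yes yes yes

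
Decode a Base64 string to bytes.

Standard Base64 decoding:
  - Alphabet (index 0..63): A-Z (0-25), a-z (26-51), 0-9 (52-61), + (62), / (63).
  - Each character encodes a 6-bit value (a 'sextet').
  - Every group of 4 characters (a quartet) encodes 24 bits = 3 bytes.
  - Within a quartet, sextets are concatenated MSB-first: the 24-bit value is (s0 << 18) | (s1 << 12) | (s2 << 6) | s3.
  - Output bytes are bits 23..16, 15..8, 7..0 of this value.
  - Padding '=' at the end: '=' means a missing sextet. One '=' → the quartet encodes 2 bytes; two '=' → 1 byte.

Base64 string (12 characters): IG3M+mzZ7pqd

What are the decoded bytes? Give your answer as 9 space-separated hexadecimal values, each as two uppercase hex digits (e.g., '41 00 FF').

After char 0 ('I'=8): chars_in_quartet=1 acc=0x8 bytes_emitted=0
After char 1 ('G'=6): chars_in_quartet=2 acc=0x206 bytes_emitted=0
After char 2 ('3'=55): chars_in_quartet=3 acc=0x81B7 bytes_emitted=0
After char 3 ('M'=12): chars_in_quartet=4 acc=0x206DCC -> emit 20 6D CC, reset; bytes_emitted=3
After char 4 ('+'=62): chars_in_quartet=1 acc=0x3E bytes_emitted=3
After char 5 ('m'=38): chars_in_quartet=2 acc=0xFA6 bytes_emitted=3
After char 6 ('z'=51): chars_in_quartet=3 acc=0x3E9B3 bytes_emitted=3
After char 7 ('Z'=25): chars_in_quartet=4 acc=0xFA6CD9 -> emit FA 6C D9, reset; bytes_emitted=6
After char 8 ('7'=59): chars_in_quartet=1 acc=0x3B bytes_emitted=6
After char 9 ('p'=41): chars_in_quartet=2 acc=0xEE9 bytes_emitted=6
After char 10 ('q'=42): chars_in_quartet=3 acc=0x3BA6A bytes_emitted=6
After char 11 ('d'=29): chars_in_quartet=4 acc=0xEE9A9D -> emit EE 9A 9D, reset; bytes_emitted=9

Answer: 20 6D CC FA 6C D9 EE 9A 9D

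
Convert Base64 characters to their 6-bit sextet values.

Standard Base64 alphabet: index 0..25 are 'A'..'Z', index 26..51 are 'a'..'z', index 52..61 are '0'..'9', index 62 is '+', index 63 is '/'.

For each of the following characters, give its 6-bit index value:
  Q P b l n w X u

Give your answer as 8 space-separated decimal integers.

'Q': A..Z range, ord('Q') − ord('A') = 16
'P': A..Z range, ord('P') − ord('A') = 15
'b': a..z range, 26 + ord('b') − ord('a') = 27
'l': a..z range, 26 + ord('l') − ord('a') = 37
'n': a..z range, 26 + ord('n') − ord('a') = 39
'w': a..z range, 26 + ord('w') − ord('a') = 48
'X': A..Z range, ord('X') − ord('A') = 23
'u': a..z range, 26 + ord('u') − ord('a') = 46

Answer: 16 15 27 37 39 48 23 46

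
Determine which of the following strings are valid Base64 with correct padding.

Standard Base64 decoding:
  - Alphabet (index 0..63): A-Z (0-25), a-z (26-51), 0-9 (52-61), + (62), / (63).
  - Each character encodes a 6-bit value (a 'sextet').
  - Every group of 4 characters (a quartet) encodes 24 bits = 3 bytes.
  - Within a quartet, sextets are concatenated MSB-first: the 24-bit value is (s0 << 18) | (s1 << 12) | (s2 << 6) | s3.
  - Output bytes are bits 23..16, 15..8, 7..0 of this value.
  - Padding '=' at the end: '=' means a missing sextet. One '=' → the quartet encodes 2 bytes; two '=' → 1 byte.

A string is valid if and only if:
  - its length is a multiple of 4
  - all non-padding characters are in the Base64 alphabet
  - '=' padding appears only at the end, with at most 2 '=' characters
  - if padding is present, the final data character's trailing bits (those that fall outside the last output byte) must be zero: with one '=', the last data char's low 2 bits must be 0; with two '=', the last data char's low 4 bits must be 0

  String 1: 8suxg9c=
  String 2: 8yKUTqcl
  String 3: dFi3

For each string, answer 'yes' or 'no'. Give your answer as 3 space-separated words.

Answer: yes yes yes

Derivation:
String 1: '8suxg9c=' → valid
String 2: '8yKUTqcl' → valid
String 3: 'dFi3' → valid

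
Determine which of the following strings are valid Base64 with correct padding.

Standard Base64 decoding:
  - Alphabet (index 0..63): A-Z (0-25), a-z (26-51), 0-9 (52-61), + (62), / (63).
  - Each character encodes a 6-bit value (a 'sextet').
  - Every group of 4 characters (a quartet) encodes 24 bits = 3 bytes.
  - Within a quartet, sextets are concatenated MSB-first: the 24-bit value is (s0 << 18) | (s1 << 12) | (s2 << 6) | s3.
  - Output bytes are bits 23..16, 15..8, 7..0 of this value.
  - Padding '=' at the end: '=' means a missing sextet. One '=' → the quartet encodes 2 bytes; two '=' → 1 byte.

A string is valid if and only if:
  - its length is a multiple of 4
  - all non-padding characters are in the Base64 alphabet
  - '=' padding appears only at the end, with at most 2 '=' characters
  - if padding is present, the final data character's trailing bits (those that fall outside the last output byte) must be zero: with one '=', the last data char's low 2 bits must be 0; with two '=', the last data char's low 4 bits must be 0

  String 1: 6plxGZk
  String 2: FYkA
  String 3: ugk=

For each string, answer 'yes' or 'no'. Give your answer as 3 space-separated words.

String 1: '6plxGZk' → invalid (len=7 not mult of 4)
String 2: 'FYkA' → valid
String 3: 'ugk=' → valid

Answer: no yes yes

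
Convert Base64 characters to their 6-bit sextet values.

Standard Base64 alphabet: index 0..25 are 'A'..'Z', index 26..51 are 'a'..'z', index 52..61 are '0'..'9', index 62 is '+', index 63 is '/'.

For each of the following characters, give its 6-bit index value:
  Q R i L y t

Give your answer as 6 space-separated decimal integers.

Answer: 16 17 34 11 50 45

Derivation:
'Q': A..Z range, ord('Q') − ord('A') = 16
'R': A..Z range, ord('R') − ord('A') = 17
'i': a..z range, 26 + ord('i') − ord('a') = 34
'L': A..Z range, ord('L') − ord('A') = 11
'y': a..z range, 26 + ord('y') − ord('a') = 50
't': a..z range, 26 + ord('t') − ord('a') = 45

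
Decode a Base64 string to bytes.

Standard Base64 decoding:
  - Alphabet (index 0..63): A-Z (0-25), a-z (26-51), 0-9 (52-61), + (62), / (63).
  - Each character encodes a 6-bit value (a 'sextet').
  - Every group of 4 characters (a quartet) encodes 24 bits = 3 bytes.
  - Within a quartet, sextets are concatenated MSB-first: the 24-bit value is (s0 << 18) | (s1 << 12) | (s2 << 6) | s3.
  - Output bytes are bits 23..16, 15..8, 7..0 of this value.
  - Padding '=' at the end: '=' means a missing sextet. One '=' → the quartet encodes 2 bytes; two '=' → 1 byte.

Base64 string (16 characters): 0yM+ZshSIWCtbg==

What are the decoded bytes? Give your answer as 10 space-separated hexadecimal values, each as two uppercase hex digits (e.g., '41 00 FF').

After char 0 ('0'=52): chars_in_quartet=1 acc=0x34 bytes_emitted=0
After char 1 ('y'=50): chars_in_quartet=2 acc=0xD32 bytes_emitted=0
After char 2 ('M'=12): chars_in_quartet=3 acc=0x34C8C bytes_emitted=0
After char 3 ('+'=62): chars_in_quartet=4 acc=0xD3233E -> emit D3 23 3E, reset; bytes_emitted=3
After char 4 ('Z'=25): chars_in_quartet=1 acc=0x19 bytes_emitted=3
After char 5 ('s'=44): chars_in_quartet=2 acc=0x66C bytes_emitted=3
After char 6 ('h'=33): chars_in_quartet=3 acc=0x19B21 bytes_emitted=3
After char 7 ('S'=18): chars_in_quartet=4 acc=0x66C852 -> emit 66 C8 52, reset; bytes_emitted=6
After char 8 ('I'=8): chars_in_quartet=1 acc=0x8 bytes_emitted=6
After char 9 ('W'=22): chars_in_quartet=2 acc=0x216 bytes_emitted=6
After char 10 ('C'=2): chars_in_quartet=3 acc=0x8582 bytes_emitted=6
After char 11 ('t'=45): chars_in_quartet=4 acc=0x2160AD -> emit 21 60 AD, reset; bytes_emitted=9
After char 12 ('b'=27): chars_in_quartet=1 acc=0x1B bytes_emitted=9
After char 13 ('g'=32): chars_in_quartet=2 acc=0x6E0 bytes_emitted=9
Padding '==': partial quartet acc=0x6E0 -> emit 6E; bytes_emitted=10

Answer: D3 23 3E 66 C8 52 21 60 AD 6E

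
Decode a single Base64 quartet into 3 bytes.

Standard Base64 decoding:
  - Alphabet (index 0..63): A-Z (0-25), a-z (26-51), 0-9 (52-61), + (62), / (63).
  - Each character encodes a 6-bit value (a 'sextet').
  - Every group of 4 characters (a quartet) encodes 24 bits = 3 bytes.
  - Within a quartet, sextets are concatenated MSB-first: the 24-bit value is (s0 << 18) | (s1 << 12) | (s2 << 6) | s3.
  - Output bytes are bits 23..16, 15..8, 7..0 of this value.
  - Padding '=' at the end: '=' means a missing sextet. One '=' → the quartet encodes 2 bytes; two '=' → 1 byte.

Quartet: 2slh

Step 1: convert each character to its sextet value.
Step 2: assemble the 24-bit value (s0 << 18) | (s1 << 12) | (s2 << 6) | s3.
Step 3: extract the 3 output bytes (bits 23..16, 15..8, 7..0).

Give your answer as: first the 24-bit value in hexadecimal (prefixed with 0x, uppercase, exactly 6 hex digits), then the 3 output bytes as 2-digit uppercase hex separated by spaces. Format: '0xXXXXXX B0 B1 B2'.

Answer: 0xDAC961 DA C9 61

Derivation:
Sextets: 2=54, s=44, l=37, h=33
24-bit: (54<<18) | (44<<12) | (37<<6) | 33
      = 0xD80000 | 0x02C000 | 0x000940 | 0x000021
      = 0xDAC961
Bytes: (v>>16)&0xFF=DA, (v>>8)&0xFF=C9, v&0xFF=61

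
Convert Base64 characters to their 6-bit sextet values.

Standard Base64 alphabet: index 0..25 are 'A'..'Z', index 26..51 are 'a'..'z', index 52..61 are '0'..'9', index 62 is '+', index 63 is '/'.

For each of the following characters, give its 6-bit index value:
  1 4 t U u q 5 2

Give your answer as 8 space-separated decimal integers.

Answer: 53 56 45 20 46 42 57 54

Derivation:
'1': 0..9 range, 52 + ord('1') − ord('0') = 53
'4': 0..9 range, 52 + ord('4') − ord('0') = 56
't': a..z range, 26 + ord('t') − ord('a') = 45
'U': A..Z range, ord('U') − ord('A') = 20
'u': a..z range, 26 + ord('u') − ord('a') = 46
'q': a..z range, 26 + ord('q') − ord('a') = 42
'5': 0..9 range, 52 + ord('5') − ord('0') = 57
'2': 0..9 range, 52 + ord('2') − ord('0') = 54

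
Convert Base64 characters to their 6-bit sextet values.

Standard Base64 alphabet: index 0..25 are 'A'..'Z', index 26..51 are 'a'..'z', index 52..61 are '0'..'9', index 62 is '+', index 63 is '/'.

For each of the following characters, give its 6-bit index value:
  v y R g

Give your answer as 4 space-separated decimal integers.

Answer: 47 50 17 32

Derivation:
'v': a..z range, 26 + ord('v') − ord('a') = 47
'y': a..z range, 26 + ord('y') − ord('a') = 50
'R': A..Z range, ord('R') − ord('A') = 17
'g': a..z range, 26 + ord('g') − ord('a') = 32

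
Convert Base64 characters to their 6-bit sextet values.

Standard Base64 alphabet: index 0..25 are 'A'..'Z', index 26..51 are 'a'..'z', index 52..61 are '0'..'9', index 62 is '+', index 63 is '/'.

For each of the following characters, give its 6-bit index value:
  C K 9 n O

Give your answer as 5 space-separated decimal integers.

'C': A..Z range, ord('C') − ord('A') = 2
'K': A..Z range, ord('K') − ord('A') = 10
'9': 0..9 range, 52 + ord('9') − ord('0') = 61
'n': a..z range, 26 + ord('n') − ord('a') = 39
'O': A..Z range, ord('O') − ord('A') = 14

Answer: 2 10 61 39 14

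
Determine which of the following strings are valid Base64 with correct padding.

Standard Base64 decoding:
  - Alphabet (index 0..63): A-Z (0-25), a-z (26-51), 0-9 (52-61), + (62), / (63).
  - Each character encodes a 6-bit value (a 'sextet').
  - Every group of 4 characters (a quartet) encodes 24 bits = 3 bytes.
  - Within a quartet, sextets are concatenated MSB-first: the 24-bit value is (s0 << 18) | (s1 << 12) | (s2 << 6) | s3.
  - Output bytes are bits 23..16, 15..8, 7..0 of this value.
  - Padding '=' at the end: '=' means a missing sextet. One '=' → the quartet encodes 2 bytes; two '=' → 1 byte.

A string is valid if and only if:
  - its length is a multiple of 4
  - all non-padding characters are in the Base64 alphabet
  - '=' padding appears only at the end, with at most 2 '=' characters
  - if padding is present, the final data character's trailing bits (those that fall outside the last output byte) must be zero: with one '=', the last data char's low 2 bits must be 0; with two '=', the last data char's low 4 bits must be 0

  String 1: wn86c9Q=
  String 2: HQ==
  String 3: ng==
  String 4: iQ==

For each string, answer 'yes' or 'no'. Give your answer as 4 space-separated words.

Answer: yes yes yes yes

Derivation:
String 1: 'wn86c9Q=' → valid
String 2: 'HQ==' → valid
String 3: 'ng==' → valid
String 4: 'iQ==' → valid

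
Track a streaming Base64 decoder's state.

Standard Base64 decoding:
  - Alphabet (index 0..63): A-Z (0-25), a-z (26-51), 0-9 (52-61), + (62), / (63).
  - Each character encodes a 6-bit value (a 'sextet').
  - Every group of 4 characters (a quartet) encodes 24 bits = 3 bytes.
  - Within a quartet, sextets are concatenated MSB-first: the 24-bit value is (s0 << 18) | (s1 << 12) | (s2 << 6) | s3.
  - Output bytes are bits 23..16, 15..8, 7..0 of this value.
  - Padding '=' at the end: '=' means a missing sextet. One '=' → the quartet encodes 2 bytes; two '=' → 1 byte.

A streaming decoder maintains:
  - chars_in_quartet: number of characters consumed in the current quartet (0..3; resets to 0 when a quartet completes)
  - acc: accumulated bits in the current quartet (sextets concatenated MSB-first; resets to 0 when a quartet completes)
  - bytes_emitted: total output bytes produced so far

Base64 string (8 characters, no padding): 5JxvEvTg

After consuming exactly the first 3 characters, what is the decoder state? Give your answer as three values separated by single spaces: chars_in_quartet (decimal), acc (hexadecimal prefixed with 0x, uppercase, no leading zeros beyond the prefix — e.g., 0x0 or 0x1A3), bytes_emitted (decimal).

Answer: 3 0x39271 0

Derivation:
After char 0 ('5'=57): chars_in_quartet=1 acc=0x39 bytes_emitted=0
After char 1 ('J'=9): chars_in_quartet=2 acc=0xE49 bytes_emitted=0
After char 2 ('x'=49): chars_in_quartet=3 acc=0x39271 bytes_emitted=0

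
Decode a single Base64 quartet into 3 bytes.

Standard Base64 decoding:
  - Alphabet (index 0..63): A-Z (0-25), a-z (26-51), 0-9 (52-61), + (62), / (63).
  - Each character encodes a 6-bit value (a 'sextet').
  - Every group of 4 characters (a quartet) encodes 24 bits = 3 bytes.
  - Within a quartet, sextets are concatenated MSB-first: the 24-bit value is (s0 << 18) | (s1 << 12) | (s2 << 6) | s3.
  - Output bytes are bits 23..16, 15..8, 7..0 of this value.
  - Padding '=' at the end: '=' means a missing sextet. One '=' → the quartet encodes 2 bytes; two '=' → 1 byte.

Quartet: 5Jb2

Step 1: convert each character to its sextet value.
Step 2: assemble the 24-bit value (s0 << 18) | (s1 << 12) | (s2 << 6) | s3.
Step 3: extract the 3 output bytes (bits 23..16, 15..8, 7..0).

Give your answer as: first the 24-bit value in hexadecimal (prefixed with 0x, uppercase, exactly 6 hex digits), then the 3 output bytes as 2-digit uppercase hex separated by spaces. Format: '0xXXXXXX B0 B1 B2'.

Answer: 0xE496F6 E4 96 F6

Derivation:
Sextets: 5=57, J=9, b=27, 2=54
24-bit: (57<<18) | (9<<12) | (27<<6) | 54
      = 0xE40000 | 0x009000 | 0x0006C0 | 0x000036
      = 0xE496F6
Bytes: (v>>16)&0xFF=E4, (v>>8)&0xFF=96, v&0xFF=F6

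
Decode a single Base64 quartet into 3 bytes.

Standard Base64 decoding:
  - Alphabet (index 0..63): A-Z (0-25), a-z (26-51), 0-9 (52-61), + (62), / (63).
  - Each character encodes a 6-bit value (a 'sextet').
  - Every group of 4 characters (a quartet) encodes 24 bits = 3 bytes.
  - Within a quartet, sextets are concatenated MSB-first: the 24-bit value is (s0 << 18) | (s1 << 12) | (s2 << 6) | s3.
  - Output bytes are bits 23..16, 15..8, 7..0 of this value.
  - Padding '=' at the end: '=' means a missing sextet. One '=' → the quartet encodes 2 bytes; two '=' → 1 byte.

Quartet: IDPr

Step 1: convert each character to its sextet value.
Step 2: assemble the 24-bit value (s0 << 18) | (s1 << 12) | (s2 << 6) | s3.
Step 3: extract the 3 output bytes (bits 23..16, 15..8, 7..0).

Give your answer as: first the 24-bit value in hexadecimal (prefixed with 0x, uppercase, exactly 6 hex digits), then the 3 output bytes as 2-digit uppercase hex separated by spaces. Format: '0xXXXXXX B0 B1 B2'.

Sextets: I=8, D=3, P=15, r=43
24-bit: (8<<18) | (3<<12) | (15<<6) | 43
      = 0x200000 | 0x003000 | 0x0003C0 | 0x00002B
      = 0x2033EB
Bytes: (v>>16)&0xFF=20, (v>>8)&0xFF=33, v&0xFF=EB

Answer: 0x2033EB 20 33 EB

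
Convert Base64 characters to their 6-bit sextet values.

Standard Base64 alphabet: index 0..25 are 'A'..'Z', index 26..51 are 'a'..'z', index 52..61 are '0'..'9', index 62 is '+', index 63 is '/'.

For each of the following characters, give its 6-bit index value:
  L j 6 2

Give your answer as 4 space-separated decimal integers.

'L': A..Z range, ord('L') − ord('A') = 11
'j': a..z range, 26 + ord('j') − ord('a') = 35
'6': 0..9 range, 52 + ord('6') − ord('0') = 58
'2': 0..9 range, 52 + ord('2') − ord('0') = 54

Answer: 11 35 58 54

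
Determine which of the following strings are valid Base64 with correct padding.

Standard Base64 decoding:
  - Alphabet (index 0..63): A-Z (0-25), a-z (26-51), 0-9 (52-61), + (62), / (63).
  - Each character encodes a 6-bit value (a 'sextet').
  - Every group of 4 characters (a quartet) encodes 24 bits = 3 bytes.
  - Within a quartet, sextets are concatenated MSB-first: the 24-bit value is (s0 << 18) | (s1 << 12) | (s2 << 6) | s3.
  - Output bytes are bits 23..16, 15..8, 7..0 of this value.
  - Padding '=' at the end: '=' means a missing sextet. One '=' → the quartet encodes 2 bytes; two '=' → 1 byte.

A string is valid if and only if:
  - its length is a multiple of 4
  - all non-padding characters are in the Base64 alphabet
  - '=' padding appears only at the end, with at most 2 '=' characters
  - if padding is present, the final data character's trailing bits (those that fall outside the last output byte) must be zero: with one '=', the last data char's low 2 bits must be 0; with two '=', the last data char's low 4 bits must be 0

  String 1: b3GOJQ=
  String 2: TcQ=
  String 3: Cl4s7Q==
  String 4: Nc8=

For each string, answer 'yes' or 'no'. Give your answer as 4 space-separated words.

String 1: 'b3GOJQ=' → invalid (len=7 not mult of 4)
String 2: 'TcQ=' → valid
String 3: 'Cl4s7Q==' → valid
String 4: 'Nc8=' → valid

Answer: no yes yes yes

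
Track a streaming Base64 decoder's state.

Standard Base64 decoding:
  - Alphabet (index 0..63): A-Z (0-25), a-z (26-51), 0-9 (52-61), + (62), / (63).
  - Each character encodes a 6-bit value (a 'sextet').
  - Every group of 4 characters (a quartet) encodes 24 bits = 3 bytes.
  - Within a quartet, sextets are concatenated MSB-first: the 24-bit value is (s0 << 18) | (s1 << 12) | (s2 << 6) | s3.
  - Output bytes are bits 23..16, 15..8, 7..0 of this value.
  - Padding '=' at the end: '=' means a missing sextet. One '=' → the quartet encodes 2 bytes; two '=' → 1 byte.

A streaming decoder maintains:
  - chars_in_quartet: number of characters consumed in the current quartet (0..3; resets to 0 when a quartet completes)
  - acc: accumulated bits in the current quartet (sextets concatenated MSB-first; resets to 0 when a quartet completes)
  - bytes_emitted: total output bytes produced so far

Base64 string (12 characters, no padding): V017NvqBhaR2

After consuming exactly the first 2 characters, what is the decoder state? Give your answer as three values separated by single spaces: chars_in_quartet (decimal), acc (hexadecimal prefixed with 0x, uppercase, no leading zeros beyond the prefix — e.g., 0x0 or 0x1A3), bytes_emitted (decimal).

After char 0 ('V'=21): chars_in_quartet=1 acc=0x15 bytes_emitted=0
After char 1 ('0'=52): chars_in_quartet=2 acc=0x574 bytes_emitted=0

Answer: 2 0x574 0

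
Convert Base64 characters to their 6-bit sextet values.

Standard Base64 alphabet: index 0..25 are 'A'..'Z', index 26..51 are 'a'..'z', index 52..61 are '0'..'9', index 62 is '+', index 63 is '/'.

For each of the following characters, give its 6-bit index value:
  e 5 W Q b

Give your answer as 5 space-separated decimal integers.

Answer: 30 57 22 16 27

Derivation:
'e': a..z range, 26 + ord('e') − ord('a') = 30
'5': 0..9 range, 52 + ord('5') − ord('0') = 57
'W': A..Z range, ord('W') − ord('A') = 22
'Q': A..Z range, ord('Q') − ord('A') = 16
'b': a..z range, 26 + ord('b') − ord('a') = 27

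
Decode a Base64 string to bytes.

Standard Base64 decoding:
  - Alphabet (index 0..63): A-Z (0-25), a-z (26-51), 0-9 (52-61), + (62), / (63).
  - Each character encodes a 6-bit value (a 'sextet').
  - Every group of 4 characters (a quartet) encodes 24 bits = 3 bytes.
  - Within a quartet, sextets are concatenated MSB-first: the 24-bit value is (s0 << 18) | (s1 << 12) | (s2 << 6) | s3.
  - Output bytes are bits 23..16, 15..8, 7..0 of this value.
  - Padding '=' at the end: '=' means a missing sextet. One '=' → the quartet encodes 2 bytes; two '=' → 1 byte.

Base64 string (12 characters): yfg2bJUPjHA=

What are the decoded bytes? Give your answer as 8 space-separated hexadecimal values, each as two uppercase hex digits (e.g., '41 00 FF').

Answer: C9 F8 36 6C 95 0F 8C 70

Derivation:
After char 0 ('y'=50): chars_in_quartet=1 acc=0x32 bytes_emitted=0
After char 1 ('f'=31): chars_in_quartet=2 acc=0xC9F bytes_emitted=0
After char 2 ('g'=32): chars_in_quartet=3 acc=0x327E0 bytes_emitted=0
After char 3 ('2'=54): chars_in_quartet=4 acc=0xC9F836 -> emit C9 F8 36, reset; bytes_emitted=3
After char 4 ('b'=27): chars_in_quartet=1 acc=0x1B bytes_emitted=3
After char 5 ('J'=9): chars_in_quartet=2 acc=0x6C9 bytes_emitted=3
After char 6 ('U'=20): chars_in_quartet=3 acc=0x1B254 bytes_emitted=3
After char 7 ('P'=15): chars_in_quartet=4 acc=0x6C950F -> emit 6C 95 0F, reset; bytes_emitted=6
After char 8 ('j'=35): chars_in_quartet=1 acc=0x23 bytes_emitted=6
After char 9 ('H'=7): chars_in_quartet=2 acc=0x8C7 bytes_emitted=6
After char 10 ('A'=0): chars_in_quartet=3 acc=0x231C0 bytes_emitted=6
Padding '=': partial quartet acc=0x231C0 -> emit 8C 70; bytes_emitted=8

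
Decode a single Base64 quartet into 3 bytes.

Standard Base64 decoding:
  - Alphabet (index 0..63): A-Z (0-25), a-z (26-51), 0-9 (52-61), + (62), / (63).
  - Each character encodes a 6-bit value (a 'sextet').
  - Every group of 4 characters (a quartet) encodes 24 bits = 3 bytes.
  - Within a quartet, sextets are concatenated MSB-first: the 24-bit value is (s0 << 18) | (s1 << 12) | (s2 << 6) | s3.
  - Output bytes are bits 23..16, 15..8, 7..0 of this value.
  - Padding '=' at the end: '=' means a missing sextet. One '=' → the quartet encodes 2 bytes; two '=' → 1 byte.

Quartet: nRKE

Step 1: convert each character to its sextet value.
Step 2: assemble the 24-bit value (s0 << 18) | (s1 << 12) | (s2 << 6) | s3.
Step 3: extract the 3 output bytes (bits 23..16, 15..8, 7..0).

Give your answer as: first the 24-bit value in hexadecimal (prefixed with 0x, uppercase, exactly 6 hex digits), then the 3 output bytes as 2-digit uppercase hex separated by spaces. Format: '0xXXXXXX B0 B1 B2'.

Answer: 0x9D1284 9D 12 84

Derivation:
Sextets: n=39, R=17, K=10, E=4
24-bit: (39<<18) | (17<<12) | (10<<6) | 4
      = 0x9C0000 | 0x011000 | 0x000280 | 0x000004
      = 0x9D1284
Bytes: (v>>16)&0xFF=9D, (v>>8)&0xFF=12, v&0xFF=84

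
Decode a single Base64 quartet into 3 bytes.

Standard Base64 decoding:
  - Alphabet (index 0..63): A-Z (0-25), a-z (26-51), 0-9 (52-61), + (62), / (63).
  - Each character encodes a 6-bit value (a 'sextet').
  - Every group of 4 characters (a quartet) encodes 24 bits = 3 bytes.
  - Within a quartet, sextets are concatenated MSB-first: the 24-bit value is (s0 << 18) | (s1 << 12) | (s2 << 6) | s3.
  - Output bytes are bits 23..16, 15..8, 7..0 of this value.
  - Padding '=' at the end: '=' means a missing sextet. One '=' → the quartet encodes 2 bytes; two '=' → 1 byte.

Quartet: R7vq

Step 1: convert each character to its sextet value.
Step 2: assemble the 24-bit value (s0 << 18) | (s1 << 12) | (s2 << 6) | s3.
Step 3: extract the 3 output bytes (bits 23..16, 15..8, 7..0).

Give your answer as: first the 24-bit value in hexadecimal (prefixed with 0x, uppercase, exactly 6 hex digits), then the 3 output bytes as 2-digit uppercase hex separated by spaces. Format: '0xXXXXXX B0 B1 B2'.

Sextets: R=17, 7=59, v=47, q=42
24-bit: (17<<18) | (59<<12) | (47<<6) | 42
      = 0x440000 | 0x03B000 | 0x000BC0 | 0x00002A
      = 0x47BBEA
Bytes: (v>>16)&0xFF=47, (v>>8)&0xFF=BB, v&0xFF=EA

Answer: 0x47BBEA 47 BB EA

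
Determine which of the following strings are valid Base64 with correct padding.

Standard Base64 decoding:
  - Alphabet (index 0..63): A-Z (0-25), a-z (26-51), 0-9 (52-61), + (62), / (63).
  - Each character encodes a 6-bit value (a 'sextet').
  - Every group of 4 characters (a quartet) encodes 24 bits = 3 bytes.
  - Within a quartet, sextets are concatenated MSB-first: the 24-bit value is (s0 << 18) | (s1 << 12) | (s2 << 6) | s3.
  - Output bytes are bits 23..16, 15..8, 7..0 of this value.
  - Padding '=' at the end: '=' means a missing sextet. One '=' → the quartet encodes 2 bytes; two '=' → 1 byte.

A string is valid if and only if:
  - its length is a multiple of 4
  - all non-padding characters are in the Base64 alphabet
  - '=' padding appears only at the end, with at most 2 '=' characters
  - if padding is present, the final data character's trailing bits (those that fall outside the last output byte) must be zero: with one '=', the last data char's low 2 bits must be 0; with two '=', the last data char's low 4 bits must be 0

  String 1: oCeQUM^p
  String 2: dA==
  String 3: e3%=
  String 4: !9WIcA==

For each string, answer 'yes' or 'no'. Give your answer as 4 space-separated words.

String 1: 'oCeQUM^p' → invalid (bad char(s): ['^'])
String 2: 'dA==' → valid
String 3: 'e3%=' → invalid (bad char(s): ['%'])
String 4: '!9WIcA==' → invalid (bad char(s): ['!'])

Answer: no yes no no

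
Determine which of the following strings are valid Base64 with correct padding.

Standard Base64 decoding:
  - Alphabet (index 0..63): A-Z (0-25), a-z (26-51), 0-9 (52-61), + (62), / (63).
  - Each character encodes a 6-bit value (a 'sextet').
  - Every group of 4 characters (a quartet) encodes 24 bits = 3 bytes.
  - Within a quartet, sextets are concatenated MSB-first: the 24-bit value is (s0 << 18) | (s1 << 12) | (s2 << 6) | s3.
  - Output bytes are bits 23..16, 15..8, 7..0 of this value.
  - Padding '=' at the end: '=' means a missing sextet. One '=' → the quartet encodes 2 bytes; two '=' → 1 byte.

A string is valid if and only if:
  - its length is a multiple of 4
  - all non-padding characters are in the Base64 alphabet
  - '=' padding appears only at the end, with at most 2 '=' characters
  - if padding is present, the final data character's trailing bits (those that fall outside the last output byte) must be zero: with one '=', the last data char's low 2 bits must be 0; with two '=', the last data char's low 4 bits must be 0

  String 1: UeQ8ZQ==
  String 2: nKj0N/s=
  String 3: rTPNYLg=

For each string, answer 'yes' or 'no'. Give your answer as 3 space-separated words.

String 1: 'UeQ8ZQ==' → valid
String 2: 'nKj0N/s=' → valid
String 3: 'rTPNYLg=' → valid

Answer: yes yes yes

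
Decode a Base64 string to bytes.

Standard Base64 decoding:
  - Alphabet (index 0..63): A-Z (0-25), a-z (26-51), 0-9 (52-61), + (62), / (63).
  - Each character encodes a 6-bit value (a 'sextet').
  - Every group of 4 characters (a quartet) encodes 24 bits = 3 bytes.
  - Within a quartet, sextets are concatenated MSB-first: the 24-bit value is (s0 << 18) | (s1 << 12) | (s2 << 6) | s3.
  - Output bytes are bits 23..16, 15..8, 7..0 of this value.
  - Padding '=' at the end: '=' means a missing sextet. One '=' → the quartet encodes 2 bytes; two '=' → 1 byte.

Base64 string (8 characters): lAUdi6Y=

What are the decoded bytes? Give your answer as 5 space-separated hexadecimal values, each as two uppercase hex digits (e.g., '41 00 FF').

After char 0 ('l'=37): chars_in_quartet=1 acc=0x25 bytes_emitted=0
After char 1 ('A'=0): chars_in_quartet=2 acc=0x940 bytes_emitted=0
After char 2 ('U'=20): chars_in_quartet=3 acc=0x25014 bytes_emitted=0
After char 3 ('d'=29): chars_in_quartet=4 acc=0x94051D -> emit 94 05 1D, reset; bytes_emitted=3
After char 4 ('i'=34): chars_in_quartet=1 acc=0x22 bytes_emitted=3
After char 5 ('6'=58): chars_in_quartet=2 acc=0x8BA bytes_emitted=3
After char 6 ('Y'=24): chars_in_quartet=3 acc=0x22E98 bytes_emitted=3
Padding '=': partial quartet acc=0x22E98 -> emit 8B A6; bytes_emitted=5

Answer: 94 05 1D 8B A6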